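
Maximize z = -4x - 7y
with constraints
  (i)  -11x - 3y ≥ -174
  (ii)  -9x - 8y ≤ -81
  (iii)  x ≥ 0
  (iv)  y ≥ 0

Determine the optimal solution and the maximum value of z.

Feasible corners and z = -4x - 7y:
  (0, 58) → z = -406
  (174/11, 0) → z = -696/11
  (0, 81/8) → z = -567/8
  (9, 0) → z = -36

The binding constraints are -9x - 8y = -81 and y = 0.
Solving simultaneously gives x = 9, y = 0.

x = 9, y = 0, maximum z = -36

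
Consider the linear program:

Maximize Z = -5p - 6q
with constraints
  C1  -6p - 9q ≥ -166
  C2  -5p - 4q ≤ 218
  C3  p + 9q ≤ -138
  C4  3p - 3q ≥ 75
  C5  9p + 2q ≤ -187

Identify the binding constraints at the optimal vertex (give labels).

C2 and C5

Feasible corners and Z = -5p - 6q:
  (-118/9, -343/9) → Z = 2648/9
  (-12, -79/2) → Z = 297
  (-137/11, -412/11) → Z = 287

The maximum is at (-12, -79/2). Substituting into each constraint, equality holds for C2 and C5; the remaining constraints have slack.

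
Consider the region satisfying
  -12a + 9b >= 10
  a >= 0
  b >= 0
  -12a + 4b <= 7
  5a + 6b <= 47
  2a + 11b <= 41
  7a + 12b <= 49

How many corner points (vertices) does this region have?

5

Intersecting each pair of boundary lines and keeping only the points that satisfy every inequality leaves:
  (0, 10/9)
  (107/69, 658/207)
  (0, 7/4)
  (87/140, 253/70)
  (47/53, 189/53)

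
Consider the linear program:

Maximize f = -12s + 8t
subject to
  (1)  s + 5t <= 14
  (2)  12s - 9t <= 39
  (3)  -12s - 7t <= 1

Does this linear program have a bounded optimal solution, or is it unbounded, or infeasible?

Extreme points and f = -12s + 8t:
  (107/23, 43/23) → f = -940/23
  (-103/53, 169/53) → f = 2588/53
  (11/8, -5/2) → f = -73/2
The feasible region has finitely many vertices and no improving ray; the maximum is 2588/53 at (-103/53, 169/53).

bounded optimum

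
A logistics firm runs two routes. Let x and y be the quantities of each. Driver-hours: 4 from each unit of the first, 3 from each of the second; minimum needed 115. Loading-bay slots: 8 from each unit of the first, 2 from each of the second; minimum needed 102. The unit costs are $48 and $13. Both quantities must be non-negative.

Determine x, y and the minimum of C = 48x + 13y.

x = 19/4, y = 32, minimum C = 644

The feasible region is unbounded (it extends along (0, 1), (1, 0)), but C strictly increases along every unbounded feasible direction, so there is no improving ray and the minimum is attained at a vertex.

The optimum lies where 4x + 3y = 115 and 8x + 2y = 102.
Solving simultaneously gives x = 19/4, y = 32.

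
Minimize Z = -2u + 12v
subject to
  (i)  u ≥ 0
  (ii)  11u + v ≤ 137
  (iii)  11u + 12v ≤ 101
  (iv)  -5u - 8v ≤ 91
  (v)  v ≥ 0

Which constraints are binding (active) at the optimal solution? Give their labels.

Vertices and Z = -2u + 12v:
  (0, 101/12) → Z = 101
  (0, 0) → Z = 0
  (101/11, 0) → Z = -202/11

The minimum is at (101/11, 0). Substituting into each constraint, equality holds for (iii) and (v); the remaining constraints have slack.

(iii) and (v)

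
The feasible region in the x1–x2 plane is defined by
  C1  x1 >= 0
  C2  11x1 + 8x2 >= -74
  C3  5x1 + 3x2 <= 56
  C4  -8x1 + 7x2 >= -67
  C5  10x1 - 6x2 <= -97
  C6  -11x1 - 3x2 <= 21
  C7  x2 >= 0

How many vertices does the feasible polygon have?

3

Intersecting each pair of boundary lines and keeping only the points that satisfy every inequality leaves:
  (0, 56/3)
  (0, 97/6)
  (3/4, 209/12)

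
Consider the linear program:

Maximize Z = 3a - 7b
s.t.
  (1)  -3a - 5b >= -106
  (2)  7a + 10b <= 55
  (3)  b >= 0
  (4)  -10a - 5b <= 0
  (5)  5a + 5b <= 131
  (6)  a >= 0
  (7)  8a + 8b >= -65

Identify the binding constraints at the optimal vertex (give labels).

Extreme points and Z = 3a - 7b:
  (55/7, 0) → Z = 165/7
  (0, 11/2) → Z = -77/2
  (0, 0) → Z = 0

The maximum is at (55/7, 0). Substituting into each constraint, equality holds for (2) and (3); the remaining constraints have slack.

(2) and (3)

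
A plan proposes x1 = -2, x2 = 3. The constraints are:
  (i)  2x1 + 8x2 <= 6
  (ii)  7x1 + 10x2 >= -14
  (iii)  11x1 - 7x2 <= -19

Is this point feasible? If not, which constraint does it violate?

not feasible — violates (i)

Constraint (i): 2x1 + 8x2 = 20, which is not ≤ 6. All other constraints are satisfied.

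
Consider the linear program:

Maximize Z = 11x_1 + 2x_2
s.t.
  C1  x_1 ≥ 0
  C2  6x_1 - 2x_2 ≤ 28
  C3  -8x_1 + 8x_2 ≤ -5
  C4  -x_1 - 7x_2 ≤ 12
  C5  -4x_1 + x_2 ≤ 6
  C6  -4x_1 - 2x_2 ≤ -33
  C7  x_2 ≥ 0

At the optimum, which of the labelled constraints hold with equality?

C2 and C3

Vertices and Z = 11x_1 + 2x_2:
  (107/16, 97/16) → Z = 1371/16
  (61/10, 43/10) → Z = 757/10
  (137/24, 61/12) → Z = 1751/24

The maximum is at (107/16, 97/16). Substituting into each constraint, equality holds for C2 and C3; the remaining constraints have slack.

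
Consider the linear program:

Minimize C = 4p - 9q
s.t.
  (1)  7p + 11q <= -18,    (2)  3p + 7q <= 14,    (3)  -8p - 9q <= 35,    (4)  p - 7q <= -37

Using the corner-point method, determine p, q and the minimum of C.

p = -223/25, q = 101/25, minimum C = -1801/25

Feasible corners and C = 4p - 9q:
  (-223/25, 101/25) → C = -1801/25
  (-533/60, 241/60) → C = -4301/60
  (-578/65, 261/65) → C = -4661/65

The optimum lies where 7p + 11q = -18 and -8p - 9q = 35.
Solving simultaneously gives p = -223/25, q = 101/25.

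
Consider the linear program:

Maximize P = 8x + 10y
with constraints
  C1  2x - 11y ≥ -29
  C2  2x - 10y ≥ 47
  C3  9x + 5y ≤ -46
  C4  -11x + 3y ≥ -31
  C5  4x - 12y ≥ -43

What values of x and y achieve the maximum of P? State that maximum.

x = -9/4, y = -103/20, maximum P = -139/2

The feasible region is unbounded (it extends along (-3, -1), (-3, -11)), but P strictly decreases along every unbounded feasible direction, so there is no improving ray and the maximum is attained at a vertex.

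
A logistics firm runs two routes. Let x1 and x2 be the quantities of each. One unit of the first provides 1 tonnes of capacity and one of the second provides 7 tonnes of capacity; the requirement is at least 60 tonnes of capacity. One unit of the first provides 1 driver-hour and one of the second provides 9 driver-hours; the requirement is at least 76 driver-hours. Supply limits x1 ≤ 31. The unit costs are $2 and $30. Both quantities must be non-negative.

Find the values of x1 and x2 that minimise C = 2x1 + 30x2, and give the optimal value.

x1 = 31, x2 = 5, minimum C = 212

Extreme points and C = 2x1 + 30x2:
  (0, 60/7) → C = 1800/7
  (4, 8) → C = 248
  (31, 5) → C = 212
The feasible region is unbounded (it extends along (0, 1)), but C strictly increases along every unbounded feasible direction, so there is no improving ray and the minimum is attained at a vertex.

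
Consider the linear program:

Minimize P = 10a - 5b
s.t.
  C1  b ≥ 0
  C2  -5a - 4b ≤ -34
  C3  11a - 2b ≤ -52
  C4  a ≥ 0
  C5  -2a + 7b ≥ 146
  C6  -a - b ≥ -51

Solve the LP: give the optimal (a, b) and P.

Corner points and P = 10a - 5b:
  (0, 26) → P = -130
  (50/13, 613/13) → P = -2565/13
  (0, 51) → P = -255

a = 0, b = 51, minimum P = -255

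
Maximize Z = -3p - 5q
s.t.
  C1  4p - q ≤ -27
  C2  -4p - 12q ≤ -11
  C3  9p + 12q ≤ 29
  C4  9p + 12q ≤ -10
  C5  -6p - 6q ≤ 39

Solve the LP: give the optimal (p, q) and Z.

p = -89/8, q = 37/8, maximum Z = 41/4

Extreme points and Z = -3p - 5q:
  (-313/52, 38/13) → Z = 179/52
  (-334/57, 203/57) → Z = -13/57
  (-89/8, 37/8) → Z = 41/4
  (-68/3, 97/6) → Z = -77/6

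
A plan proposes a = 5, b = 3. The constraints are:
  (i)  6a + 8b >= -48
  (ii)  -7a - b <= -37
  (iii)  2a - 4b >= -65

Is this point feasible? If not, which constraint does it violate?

(i): 54 ≥ -48 ✓
(ii): -38 ≤ -37 ✓
(iii): -2 ≥ -65 ✓

feasible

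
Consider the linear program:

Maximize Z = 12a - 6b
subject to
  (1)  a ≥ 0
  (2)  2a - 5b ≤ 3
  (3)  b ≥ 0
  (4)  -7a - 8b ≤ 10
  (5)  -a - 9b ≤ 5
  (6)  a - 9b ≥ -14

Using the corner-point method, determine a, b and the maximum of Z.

The optimum lies where 2a - 5b = 3 and a - 9b = -14.
Solving simultaneously gives a = 97/13, b = 31/13.

a = 97/13, b = 31/13, maximum Z = 978/13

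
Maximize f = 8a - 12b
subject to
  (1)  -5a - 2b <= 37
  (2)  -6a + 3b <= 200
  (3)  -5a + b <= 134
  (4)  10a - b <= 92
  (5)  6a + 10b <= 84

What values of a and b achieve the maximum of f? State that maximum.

a = 147/25, b = -166/5, maximum f = 11136/25

Corner points and f = 8a - 12b:
  (147/25, -166/5) → f = 11136/25
  (-269/19, 321/19) → f = -316
  (502/53, 144/53) → f = 2288/53

The optimum lies where -5a - 2b = 37 and 10a - b = 92.
Solving simultaneously gives a = 147/25, b = -166/5.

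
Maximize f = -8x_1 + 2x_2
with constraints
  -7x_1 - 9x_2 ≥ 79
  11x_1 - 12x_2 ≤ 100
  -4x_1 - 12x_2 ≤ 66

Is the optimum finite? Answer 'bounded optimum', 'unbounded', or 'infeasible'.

From the feasible point (-59/8, -73/24), moving in the direction (-12, 4) keeps every constraint satisfied while f increases without bound.

unbounded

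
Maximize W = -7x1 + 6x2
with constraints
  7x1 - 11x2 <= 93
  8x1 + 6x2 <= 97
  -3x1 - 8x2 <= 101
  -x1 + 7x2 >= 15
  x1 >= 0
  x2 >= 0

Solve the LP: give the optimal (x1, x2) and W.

x1 = 0, x2 = 97/6, maximum W = 97

Corner points and W = -7x1 + 6x2:
  (19/2, 7/2) → W = -91/2
  (0, 97/6) → W = 97
  (0, 15/7) → W = 90/7

At the optimal vertex, 8x1 + 6x2 = 97 and x1 = 0.
Solving simultaneously gives x1 = 0, x2 = 97/6.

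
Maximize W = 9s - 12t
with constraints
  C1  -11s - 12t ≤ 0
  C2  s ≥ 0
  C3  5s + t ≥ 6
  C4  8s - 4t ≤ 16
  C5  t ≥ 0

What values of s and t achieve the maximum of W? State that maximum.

Vertices and W = 9s - 12t:
  (0, 6) → W = -72
  (6/5, 0) → W = 54/5
  (2, 0) → W = 18
The feasible region is unbounded (it extends along (0, 1), (1, 2)), but W strictly decreases along every unbounded feasible direction, so there is no improving ray and the maximum is attained at a vertex.

s = 2, t = 0, maximum W = 18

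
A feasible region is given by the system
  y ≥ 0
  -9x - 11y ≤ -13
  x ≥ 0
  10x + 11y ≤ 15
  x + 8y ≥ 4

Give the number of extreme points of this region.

Of the 10 pairwise boundary intersections, those satisfying every inequality are:
  (0, 13/11)
  (60/61, 23/61)
  (0, 15/11)
  (76/69, 25/69)

4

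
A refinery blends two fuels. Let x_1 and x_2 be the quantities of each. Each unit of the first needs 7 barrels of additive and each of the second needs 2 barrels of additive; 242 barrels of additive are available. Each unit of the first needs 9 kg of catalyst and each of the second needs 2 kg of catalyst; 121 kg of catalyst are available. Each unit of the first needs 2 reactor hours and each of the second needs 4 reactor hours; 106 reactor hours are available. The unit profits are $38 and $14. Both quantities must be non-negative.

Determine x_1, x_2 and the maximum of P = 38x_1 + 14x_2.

x_1 = 17/2, x_2 = 89/4, maximum P = 1269/2

Extreme points and P = 38x_1 + 14x_2:
  (0, 0) → P = 0
  (0, 53/2) → P = 371
  (121/9, 0) → P = 4598/9
  (17/2, 89/4) → P = 1269/2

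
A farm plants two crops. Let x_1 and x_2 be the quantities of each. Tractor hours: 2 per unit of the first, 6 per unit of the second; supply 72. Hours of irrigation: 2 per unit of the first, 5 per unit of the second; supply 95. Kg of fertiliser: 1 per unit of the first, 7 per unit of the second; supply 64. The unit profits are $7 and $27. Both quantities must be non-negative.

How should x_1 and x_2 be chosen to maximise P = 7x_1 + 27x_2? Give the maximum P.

Vertices and P = 7x_1 + 27x_2:
  (0, 0) → P = 0
  (0, 64/7) → P = 1728/7
  (36, 0) → P = 252
  (15, 7) → P = 294

At the optimal vertex, 2x_1 + 6x_2 = 72 and x_1 + 7x_2 = 64.
Solving simultaneously gives x_1 = 15, x_2 = 7.

x_1 = 15, x_2 = 7, maximum P = 294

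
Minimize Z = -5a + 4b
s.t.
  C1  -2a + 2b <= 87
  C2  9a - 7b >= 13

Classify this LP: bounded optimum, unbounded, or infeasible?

unbounded

From the feasible point (635/4, 809/4), moving in the direction (-7, -9) keeps every constraint satisfied while Z decreases without bound.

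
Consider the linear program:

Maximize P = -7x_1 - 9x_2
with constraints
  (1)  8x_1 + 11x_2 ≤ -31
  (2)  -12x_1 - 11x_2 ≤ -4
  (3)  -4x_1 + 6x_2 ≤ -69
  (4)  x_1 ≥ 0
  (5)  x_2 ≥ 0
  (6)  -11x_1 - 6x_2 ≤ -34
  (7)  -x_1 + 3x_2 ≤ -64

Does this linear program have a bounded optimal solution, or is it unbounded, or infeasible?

The boundaries 8x_1 + 11x_2 = -31 and -x_1 + 3x_2 = -64 meet at (611/35, -543/35), but that point violates x_2 ≥ 0. Every candidate vertex is excluded by some other constraint, so the feasible region is empty.

infeasible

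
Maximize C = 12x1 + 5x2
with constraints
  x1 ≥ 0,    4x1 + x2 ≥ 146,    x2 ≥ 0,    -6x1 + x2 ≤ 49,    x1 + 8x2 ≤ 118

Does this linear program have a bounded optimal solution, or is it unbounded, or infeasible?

Feasible corners and C = 12x1 + 5x2:
  (73/2, 0) → C = 438
  (1050/31, 326/31) → C = 14230/31
  (118, 0) → C = 1416
The feasible region has finitely many vertices and no improving ray; the maximum is 1416 at (118, 0).

bounded optimum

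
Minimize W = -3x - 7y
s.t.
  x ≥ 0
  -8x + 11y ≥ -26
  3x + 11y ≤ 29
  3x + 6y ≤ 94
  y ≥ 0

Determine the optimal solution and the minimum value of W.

x = 5, y = 14/11, minimum W = -263/11

Corner points and W = -3x - 7y:
  (0, 29/11) → W = -203/11
  (0, 0) → W = 0
  (5, 14/11) → W = -263/11
  (13/4, 0) → W = -39/4

The binding constraints are -8x + 11y = -26 and 3x + 11y = 29.
Solving simultaneously gives x = 5, y = 14/11.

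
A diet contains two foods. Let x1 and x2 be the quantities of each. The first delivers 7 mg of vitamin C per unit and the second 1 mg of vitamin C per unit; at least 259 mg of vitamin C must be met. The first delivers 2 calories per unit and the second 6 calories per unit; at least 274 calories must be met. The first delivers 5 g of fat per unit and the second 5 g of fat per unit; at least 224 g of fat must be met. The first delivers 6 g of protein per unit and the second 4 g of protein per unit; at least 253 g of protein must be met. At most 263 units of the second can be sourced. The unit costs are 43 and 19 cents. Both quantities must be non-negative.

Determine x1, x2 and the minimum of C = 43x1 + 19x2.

Corner points and C = 43x1 + 19x2:
  (0, 259) → C = 4921
  (0, 263) → C = 4997
  (137, 0) → C = 5891
  (32, 35) → C = 2041
The feasible region is unbounded (it extends along (1, 0)), but C strictly increases along every unbounded feasible direction, so there is no improving ray and the minimum is attained at a vertex.

x1 = 32, x2 = 35, minimum C = 2041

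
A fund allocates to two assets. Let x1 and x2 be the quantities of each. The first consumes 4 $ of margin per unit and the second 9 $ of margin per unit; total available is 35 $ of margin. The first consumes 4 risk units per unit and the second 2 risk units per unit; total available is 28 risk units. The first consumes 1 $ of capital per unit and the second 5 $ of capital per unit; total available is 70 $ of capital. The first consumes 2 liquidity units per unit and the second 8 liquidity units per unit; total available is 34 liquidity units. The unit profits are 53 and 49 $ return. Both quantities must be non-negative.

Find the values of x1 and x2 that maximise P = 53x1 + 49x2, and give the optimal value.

x1 = 13/2, x2 = 1, maximum P = 787/2

Vertices and P = 53x1 + 49x2:
  (0, 0) → P = 0
  (0, 35/9) → P = 1715/9
  (7, 0) → P = 371
  (13/2, 1) → P = 787/2

The optimum lies where 4x1 + 9x2 = 35 and 4x1 + 2x2 = 28.
Solving simultaneously gives x1 = 13/2, x2 = 1.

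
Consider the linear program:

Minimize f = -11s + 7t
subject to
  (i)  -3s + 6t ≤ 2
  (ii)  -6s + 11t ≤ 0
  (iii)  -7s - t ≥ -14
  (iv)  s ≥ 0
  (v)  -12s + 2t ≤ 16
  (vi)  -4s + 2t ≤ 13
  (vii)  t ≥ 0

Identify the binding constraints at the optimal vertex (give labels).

(iii) and (vii)

Vertices and f = -11s + 7t:
  (154/83, 84/83) → f = -1106/83
  (0, 0) → f = 0
  (2, 0) → f = -22

The minimum is at (2, 0). Substituting into each constraint, equality holds for (iii) and (vii); the remaining constraints have slack.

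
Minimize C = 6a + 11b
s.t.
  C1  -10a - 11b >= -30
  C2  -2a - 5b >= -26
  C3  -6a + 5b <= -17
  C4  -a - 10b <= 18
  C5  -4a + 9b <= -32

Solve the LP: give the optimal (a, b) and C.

a = 158/49, b = -104/49, minimum C = -4

The binding constraints are -a - 10b = 18 and -4a + 9b = -32.
Solving simultaneously gives a = 158/49, b = -104/49.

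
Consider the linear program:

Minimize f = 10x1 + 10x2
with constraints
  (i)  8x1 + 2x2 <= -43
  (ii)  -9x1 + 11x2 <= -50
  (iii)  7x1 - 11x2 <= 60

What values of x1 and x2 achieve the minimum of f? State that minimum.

x1 = -5, x2 = -95/11, minimum f = -1500/11

Vertices and f = 10x1 + 10x2:
  (-373/106, -787/106) → f = -5800/53
  (-353/102, -781/102) → f = -1890/17
  (-5, -95/11) → f = -1500/11

The optimum lies where -9x1 + 11x2 = -50 and 7x1 - 11x2 = 60.
Solving simultaneously gives x1 = -5, x2 = -95/11.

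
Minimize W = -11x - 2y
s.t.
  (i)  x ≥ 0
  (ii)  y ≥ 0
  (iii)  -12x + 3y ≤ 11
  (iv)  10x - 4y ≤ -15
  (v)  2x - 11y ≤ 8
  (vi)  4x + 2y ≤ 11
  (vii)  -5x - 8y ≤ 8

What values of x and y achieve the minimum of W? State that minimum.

Corner points and W = -11x - 2y:
  (1/18, 35/9) → W = -151/18
  (11/36, 44/9) → W = -473/36
  (7/18, 85/18) → W = -247/18

x = 7/18, y = 85/18, minimum W = -247/18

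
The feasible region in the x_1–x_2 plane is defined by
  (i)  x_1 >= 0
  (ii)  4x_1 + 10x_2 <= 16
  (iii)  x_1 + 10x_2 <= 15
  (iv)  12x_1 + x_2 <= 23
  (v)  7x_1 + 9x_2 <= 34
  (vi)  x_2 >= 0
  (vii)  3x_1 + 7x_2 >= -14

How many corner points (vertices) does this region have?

The feasible vertices (each the meet of two boundaries and inside every other half-plane) are:
  (0, 3/2)
  (0, 0)
  (1/3, 22/15)
  (107/58, 25/29)
  (23/12, 0)

5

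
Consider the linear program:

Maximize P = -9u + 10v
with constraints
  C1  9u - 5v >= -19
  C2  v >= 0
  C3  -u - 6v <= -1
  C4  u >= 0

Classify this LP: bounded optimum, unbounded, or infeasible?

unbounded

From the feasible point (0, 19/5), moving in the direction (5, 9) keeps every constraint satisfied while P increases without bound.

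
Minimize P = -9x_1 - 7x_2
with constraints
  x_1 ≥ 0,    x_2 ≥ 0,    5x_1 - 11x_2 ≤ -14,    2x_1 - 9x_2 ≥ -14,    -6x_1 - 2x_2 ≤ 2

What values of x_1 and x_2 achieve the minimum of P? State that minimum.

x_1 = 28/23, x_2 = 42/23, minimum P = -546/23

Corner points and P = -9x_1 - 7x_2:
  (0, 14/11) → P = -98/11
  (0, 14/9) → P = -98/9
  (28/23, 42/23) → P = -546/23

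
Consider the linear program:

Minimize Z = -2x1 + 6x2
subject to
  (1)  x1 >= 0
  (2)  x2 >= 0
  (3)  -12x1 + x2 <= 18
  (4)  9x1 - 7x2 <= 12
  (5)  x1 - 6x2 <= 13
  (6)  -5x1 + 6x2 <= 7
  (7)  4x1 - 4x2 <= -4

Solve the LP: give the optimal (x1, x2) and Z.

x1 = 0, x2 = 1, minimum Z = 6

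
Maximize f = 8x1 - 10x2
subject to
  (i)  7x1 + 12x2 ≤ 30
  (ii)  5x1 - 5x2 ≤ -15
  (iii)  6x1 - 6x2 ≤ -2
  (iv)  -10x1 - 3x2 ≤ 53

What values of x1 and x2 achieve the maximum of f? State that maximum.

x1 = -62/13, x2 = -23/13, maximum f = -266/13

Extreme points and f = 8x1 - 10x2:
  (-6/19, 51/19) → f = -558/19
  (-22/3, 61/9) → f = -1138/9
  (-62/13, -23/13) → f = -266/13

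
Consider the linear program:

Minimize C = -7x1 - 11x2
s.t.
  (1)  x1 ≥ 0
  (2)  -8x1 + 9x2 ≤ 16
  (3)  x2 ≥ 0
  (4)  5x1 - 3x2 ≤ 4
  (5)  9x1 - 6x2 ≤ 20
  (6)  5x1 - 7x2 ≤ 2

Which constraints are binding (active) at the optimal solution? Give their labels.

Extreme points and C = -7x1 - 11x2:
  (0, 16/9) → C = -176/9
  (0, 0) → C = 0
  (4, 16/3) → C = -260/3
  (2/5, 0) → C = -14/5
  (11/10, 1/2) → C = -66/5

The minimum is at (4, 16/3). Substituting into each constraint, equality holds for (2) and (4); the remaining constraints have slack.

(2) and (4)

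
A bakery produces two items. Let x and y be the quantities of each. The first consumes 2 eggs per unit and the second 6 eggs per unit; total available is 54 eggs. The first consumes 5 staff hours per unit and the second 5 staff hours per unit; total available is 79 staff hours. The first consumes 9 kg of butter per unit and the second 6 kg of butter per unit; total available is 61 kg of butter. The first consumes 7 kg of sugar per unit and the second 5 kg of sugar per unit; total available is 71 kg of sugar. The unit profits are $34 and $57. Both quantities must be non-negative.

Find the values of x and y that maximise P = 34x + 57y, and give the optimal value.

Corner points and P = 34x + 57y:
  (0, 0) → P = 0
  (0, 9) → P = 513
  (61/9, 0) → P = 2074/9
  (1, 26/3) → P = 528

x = 1, y = 26/3, maximum P = 528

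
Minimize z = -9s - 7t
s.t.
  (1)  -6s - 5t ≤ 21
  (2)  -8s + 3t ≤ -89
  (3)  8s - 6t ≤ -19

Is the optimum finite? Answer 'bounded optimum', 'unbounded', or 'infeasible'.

From the feasible point (197/8, 36), moving in the direction (3, 8) keeps every constraint satisfied while z decreases without bound.

unbounded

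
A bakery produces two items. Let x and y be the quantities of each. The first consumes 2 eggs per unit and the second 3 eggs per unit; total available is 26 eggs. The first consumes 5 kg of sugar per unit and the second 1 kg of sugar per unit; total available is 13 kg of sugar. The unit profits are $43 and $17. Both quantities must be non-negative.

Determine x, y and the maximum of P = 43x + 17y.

x = 1, y = 8, maximum P = 179

Extreme points and P = 43x + 17y:
  (0, 0) → P = 0
  (0, 26/3) → P = 442/3
  (13/5, 0) → P = 559/5
  (1, 8) → P = 179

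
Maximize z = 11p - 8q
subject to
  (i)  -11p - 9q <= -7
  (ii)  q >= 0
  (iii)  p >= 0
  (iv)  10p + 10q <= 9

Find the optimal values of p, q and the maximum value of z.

Feasible corners and z = 11p - 8q:
  (7/11, 0) → z = 7
  (0, 7/9) → z = -56/9
  (9/10, 0) → z = 99/10
  (0, 9/10) → z = -36/5

p = 9/10, q = 0, maximum z = 99/10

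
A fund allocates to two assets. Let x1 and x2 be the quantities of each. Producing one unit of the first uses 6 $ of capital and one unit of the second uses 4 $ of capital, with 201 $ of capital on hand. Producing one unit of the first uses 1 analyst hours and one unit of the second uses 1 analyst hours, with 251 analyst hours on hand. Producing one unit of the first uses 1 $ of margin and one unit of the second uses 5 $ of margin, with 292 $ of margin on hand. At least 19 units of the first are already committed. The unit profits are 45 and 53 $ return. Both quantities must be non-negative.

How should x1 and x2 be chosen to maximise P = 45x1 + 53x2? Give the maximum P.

Corner points and P = 45x1 + 53x2:
  (67/2, 0) → P = 3015/2
  (19, 0) → P = 855
  (19, 87/4) → P = 8031/4

x1 = 19, x2 = 87/4, maximum P = 8031/4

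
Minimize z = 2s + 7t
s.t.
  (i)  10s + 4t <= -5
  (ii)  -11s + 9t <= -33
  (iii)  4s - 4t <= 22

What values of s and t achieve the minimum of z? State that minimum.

Vertices and z = 2s + 7t:
  (87/134, -385/134) → z = -2521/134
  (17/14, -30/7) → z = -193/7
  (-33/4, -55/4) → z = -451/4

At the optimal vertex, -11s + 9t = -33 and 4s - 4t = 22.
Solving simultaneously gives s = -33/4, t = -55/4.

s = -33/4, t = -55/4, minimum z = -451/4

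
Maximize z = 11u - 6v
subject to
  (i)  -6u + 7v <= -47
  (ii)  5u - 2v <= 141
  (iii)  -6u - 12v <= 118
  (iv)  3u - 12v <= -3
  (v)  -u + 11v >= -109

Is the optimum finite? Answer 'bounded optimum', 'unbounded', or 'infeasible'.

bounded optimum

Feasible corners and z = 11u - 6v:
  (893/23, 611/23) → z = 6157/23
  (195/17, 53/17) → z = 1827/17
  (283/9, 73/9) → z = 2675/9
The feasible region has finitely many vertices and no improving ray; the maximum is 2675/9 at (283/9, 73/9).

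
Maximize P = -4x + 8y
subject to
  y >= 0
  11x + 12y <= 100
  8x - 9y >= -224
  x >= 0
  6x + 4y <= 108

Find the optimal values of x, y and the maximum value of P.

x = 0, y = 25/3, maximum P = 200/3

The binding constraints are 11x + 12y = 100 and x = 0.
Solving simultaneously gives x = 0, y = 25/3.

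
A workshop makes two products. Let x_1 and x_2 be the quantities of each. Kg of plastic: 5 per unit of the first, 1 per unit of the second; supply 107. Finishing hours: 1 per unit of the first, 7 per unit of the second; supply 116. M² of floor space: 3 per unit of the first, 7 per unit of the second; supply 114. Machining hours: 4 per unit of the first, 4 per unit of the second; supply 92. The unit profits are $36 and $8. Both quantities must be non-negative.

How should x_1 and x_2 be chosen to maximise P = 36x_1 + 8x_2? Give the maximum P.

x_1 = 21, x_2 = 2, maximum P = 772

Feasible corners and P = 36x_1 + 8x_2:
  (0, 0) → P = 0
  (0, 114/7) → P = 912/7
  (107/5, 0) → P = 3852/5
  (21, 2) → P = 772
  (47/4, 45/4) → P = 513

The binding constraints are 5x_1 + x_2 = 107 and 4x_1 + 4x_2 = 92.
Solving simultaneously gives x_1 = 21, x_2 = 2.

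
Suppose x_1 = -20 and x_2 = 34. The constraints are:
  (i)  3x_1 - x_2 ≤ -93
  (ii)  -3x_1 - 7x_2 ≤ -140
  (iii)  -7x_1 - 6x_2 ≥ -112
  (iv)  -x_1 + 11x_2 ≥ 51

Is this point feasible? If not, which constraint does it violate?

feasible

(i): -94 ≤ -93 ✓
(ii): -178 ≤ -140 ✓
(iii): -64 ≥ -112 ✓
(iv): 394 ≥ 51 ✓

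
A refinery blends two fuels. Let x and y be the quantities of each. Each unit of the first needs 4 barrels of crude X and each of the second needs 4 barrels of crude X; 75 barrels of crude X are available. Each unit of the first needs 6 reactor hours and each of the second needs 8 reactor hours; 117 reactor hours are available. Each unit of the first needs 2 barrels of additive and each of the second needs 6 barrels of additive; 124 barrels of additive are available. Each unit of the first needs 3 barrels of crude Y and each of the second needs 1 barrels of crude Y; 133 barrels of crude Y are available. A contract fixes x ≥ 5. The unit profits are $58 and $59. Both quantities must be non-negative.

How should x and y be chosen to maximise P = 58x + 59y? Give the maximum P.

Vertices and P = 58x + 59y:
  (75/4, 0) → P = 2175/2
  (5, 0) → P = 290
  (33/2, 9/4) → P = 4359/4
  (5, 87/8) → P = 7453/8

x = 33/2, y = 9/4, maximum P = 4359/4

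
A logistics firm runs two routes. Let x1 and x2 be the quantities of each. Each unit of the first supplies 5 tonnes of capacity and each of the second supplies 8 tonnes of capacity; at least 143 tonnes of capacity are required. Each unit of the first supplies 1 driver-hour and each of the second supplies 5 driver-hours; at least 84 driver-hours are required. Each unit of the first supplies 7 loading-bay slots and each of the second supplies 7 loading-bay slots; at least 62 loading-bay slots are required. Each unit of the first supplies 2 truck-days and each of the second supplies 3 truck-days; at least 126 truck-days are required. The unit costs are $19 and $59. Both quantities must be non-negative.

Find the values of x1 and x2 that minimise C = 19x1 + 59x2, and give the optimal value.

x1 = 54, x2 = 6, minimum C = 1380

Feasible corners and C = 19x1 + 59x2:
  (0, 42) → C = 2478
  (84, 0) → C = 1596
  (54, 6) → C = 1380
The feasible region is unbounded (it extends along (0, 1), (1, 0)), but C strictly increases along every unbounded feasible direction, so there is no improving ray and the minimum is attained at a vertex.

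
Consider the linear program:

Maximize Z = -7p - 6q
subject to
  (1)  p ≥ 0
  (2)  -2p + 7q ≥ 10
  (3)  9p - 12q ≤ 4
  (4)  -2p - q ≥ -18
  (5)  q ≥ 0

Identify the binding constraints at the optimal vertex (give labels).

(1) and (2)

Extreme points and Z = -7p - 6q:
  (0, 10/7) → Z = -60/7
  (0, 18) → Z = -108
  (148/39, 98/39) → Z = -1624/39
  (20/3, 14/3) → Z = -224/3

The maximum is at (0, 10/7). Substituting into each constraint, equality holds for (1) and (2); the remaining constraints have slack.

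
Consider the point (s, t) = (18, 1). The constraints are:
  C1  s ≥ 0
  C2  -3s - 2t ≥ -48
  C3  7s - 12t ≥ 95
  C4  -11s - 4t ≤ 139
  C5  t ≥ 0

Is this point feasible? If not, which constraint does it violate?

not feasible — violates C2

Constraint C2: -3s - 2t = -56, which is not ≥ -48. All other constraints are satisfied.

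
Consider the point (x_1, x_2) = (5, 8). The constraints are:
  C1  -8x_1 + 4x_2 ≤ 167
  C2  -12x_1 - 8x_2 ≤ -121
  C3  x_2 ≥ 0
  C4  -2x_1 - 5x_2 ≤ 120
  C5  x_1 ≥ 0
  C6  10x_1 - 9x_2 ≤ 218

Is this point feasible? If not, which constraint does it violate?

C1: -8 ≤ 167 ✓
C2: -124 ≤ -121 ✓
C3: 8 ≥ 0 ✓
C4: -50 ≤ 120 ✓
C5: 5 ≥ 0 ✓
C6: -22 ≤ 218 ✓

feasible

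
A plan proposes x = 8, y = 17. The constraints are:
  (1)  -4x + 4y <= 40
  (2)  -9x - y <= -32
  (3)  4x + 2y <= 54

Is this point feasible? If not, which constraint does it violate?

Constraint (3): 4x + 2y = 66, which is not ≤ 54. All other constraints are satisfied.

not feasible — violates (3)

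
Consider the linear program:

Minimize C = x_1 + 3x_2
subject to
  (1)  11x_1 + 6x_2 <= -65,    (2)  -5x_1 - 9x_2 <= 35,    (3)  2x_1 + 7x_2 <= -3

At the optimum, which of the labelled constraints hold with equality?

Corner points and C = x_1 + 3x_2:
  (-125/23, -20/23) → C = -185/23
  (-437/65, 97/65) → C = -146/65
  (-218/17, 55/17) → C = -53/17

The minimum is at (-125/23, -20/23). Substituting into each constraint, equality holds for (1) and (2); the remaining constraints have slack.

(1) and (2)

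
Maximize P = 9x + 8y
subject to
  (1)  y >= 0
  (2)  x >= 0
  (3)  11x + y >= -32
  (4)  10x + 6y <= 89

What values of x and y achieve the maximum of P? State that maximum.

x = 0, y = 89/6, maximum P = 356/3

Feasible corners and P = 9x + 8y:
  (0, 0) → P = 0
  (89/10, 0) → P = 801/10
  (0, 89/6) → P = 356/3

At the optimal vertex, x = 0 and 10x + 6y = 89.
Solving simultaneously gives x = 0, y = 89/6.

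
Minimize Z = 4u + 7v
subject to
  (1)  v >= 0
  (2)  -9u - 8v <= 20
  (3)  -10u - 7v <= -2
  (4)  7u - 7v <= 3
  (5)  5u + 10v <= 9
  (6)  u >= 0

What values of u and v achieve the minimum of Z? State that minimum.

Extreme points and Z = 4u + 7v:
  (1/5, 0) → Z = 4/5
  (3/7, 0) → Z = 12/7
  (0, 2/7) → Z = 2
  (31/35, 16/35) → Z = 236/35
  (0, 9/10) → Z = 63/10

The optimum lies where v = 0 and -10u - 7v = -2.
Solving simultaneously gives u = 1/5, v = 0.

u = 1/5, v = 0, minimum Z = 4/5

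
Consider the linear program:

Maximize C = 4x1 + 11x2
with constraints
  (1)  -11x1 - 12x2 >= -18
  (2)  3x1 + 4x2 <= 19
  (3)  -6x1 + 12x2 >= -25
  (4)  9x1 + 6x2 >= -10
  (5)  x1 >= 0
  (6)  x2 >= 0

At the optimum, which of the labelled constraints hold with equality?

Corner points and C = 4x1 + 11x2:
  (0, 3/2) → C = 33/2
  (18/11, 0) → C = 72/11
  (0, 0) → C = 0

The maximum is at (0, 3/2). Substituting into each constraint, equality holds for (1) and (5); the remaining constraints have slack.

(1) and (5)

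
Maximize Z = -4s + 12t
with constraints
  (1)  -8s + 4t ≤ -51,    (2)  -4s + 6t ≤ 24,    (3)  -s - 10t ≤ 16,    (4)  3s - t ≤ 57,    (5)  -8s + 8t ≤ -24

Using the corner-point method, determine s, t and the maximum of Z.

s = 183/7, t = 150/7, maximum Z = 1068/7

Corner points and Z = -4s + 12t:
  (223/42, -179/84) → Z = -983/21
  (39/4, 27/4) → Z = 42
  (183/7, 150/7) → Z = 1068/7
  (21, 18) → Z = 132
  (554/31, -105/31) → Z = -3476/31

The optimum lies where -4s + 6t = 24 and 3s - t = 57.
Solving simultaneously gives s = 183/7, t = 150/7.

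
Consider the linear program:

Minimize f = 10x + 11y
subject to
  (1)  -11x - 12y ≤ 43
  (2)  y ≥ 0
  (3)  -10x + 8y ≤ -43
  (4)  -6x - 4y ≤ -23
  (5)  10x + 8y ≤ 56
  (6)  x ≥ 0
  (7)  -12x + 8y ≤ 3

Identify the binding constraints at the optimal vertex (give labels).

(2) and (3)

Feasible corners and f = 10x + 11y:
  (43/10, 0) → f = 43
  (28/5, 0) → f = 56
  (99/20, 13/16) → f = 935/16

The minimum is at (43/10, 0). Substituting into each constraint, equality holds for (2) and (3); the remaining constraints have slack.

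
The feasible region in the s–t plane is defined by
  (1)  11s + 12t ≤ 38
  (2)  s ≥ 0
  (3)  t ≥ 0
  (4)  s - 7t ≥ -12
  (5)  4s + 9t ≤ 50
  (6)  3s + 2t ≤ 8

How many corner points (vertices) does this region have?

Pairwise boundary intersections that survive every other constraint:
  (122/89, 170/89)
  (10/7, 13/7)
  (0, 0)
  (0, 12/7)
  (8/3, 0)

5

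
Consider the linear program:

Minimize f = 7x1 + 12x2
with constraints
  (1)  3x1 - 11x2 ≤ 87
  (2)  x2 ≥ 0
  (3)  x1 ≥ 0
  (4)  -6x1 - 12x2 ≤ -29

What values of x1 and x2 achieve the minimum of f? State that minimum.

Extreme points and f = 7x1 + 12x2:
  (29, 0) → f = 203
  (29/6, 0) → f = 203/6
  (0, 29/12) → f = 29
The feasible region is unbounded (it extends along (0, 1), (11, 3)), but f strictly increases along every unbounded feasible direction, so there is no improving ray and the minimum is attained at a vertex.

x1 = 0, x2 = 29/12, minimum f = 29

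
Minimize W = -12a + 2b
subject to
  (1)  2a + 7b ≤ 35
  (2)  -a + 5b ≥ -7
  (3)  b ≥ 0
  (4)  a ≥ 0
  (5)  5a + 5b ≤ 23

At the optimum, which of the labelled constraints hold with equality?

Extreme points and W = -12a + 2b:
  (0, 0) → W = 0
  (23/5, 0) → W = -276/5
  (0, 23/5) → W = 46/5

The minimum is at (23/5, 0). Substituting into each constraint, equality holds for (3) and (5); the remaining constraints have slack.

(3) and (5)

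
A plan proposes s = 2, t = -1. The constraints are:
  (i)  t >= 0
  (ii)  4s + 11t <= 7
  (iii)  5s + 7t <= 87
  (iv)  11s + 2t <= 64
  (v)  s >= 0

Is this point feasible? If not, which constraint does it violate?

not feasible — violates (i)

Constraint (i): t = -1, which is not ≥ 0. All other constraints are satisfied.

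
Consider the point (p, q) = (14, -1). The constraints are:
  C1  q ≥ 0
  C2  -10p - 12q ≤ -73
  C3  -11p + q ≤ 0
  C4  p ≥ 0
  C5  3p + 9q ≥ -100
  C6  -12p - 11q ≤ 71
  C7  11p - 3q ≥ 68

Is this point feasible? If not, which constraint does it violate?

not feasible — violates C1

Constraint C1: q = -1, which is not ≥ 0. All other constraints are satisfied.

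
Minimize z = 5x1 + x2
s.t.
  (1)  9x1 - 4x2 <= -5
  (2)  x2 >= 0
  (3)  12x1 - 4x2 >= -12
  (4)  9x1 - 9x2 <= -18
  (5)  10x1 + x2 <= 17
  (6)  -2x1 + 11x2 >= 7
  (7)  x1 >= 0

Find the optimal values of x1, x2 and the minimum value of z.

Extreme points and z = 5x1 + x2:
  (3/5, 13/5) → z = 28/5
  (9/7, 29/7) → z = 74/7
  (14/13, 81/13) → z = 151/13
  (0, 3) → z = 3
  (0, 2) → z = 2

x1 = 0, x2 = 2, minimum z = 2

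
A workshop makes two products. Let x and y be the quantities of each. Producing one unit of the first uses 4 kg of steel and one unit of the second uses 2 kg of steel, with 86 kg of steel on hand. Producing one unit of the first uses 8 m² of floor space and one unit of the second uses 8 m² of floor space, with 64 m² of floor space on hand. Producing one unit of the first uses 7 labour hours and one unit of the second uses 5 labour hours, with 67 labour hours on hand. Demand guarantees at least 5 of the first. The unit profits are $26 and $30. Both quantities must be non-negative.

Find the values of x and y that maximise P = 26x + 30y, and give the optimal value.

Feasible corners and P = 26x + 30y:
  (8, 0) → P = 208
  (5, 0) → P = 130
  (5, 3) → P = 220

The binding constraints are 8x + 8y = 64 and x = 5.
Solving simultaneously gives x = 5, y = 3.

x = 5, y = 3, maximum P = 220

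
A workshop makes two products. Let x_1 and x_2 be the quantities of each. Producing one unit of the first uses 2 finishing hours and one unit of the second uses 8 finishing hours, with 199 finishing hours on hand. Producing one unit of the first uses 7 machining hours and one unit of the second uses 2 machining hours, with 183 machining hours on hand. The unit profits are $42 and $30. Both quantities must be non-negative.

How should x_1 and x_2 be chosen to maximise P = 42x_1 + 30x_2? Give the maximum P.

x_1 = 41/2, x_2 = 79/4, maximum P = 2907/2

Feasible corners and P = 42x_1 + 30x_2:
  (0, 0) → P = 0
  (0, 199/8) → P = 2985/4
  (183/7, 0) → P = 1098
  (41/2, 79/4) → P = 2907/2

At the optimal vertex, 2x_1 + 8x_2 = 199 and 7x_1 + 2x_2 = 183.
Solving simultaneously gives x_1 = 41/2, x_2 = 79/4.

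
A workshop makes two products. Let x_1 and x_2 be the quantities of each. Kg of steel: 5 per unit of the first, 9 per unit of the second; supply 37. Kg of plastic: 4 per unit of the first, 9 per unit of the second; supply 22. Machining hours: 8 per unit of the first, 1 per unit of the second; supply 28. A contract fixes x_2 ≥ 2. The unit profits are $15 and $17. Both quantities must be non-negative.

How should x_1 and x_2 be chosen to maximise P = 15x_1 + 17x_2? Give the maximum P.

Vertices and P = 15x_1 + 17x_2:
  (0, 22/9) → P = 374/9
  (0, 2) → P = 34
  (1, 2) → P = 49

x_1 = 1, x_2 = 2, maximum P = 49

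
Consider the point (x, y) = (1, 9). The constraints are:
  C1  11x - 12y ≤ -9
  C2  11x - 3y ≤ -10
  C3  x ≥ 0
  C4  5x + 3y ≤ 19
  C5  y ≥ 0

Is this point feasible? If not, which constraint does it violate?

not feasible — violates C4

Constraint C4: 5x + 3y = 32, which is not ≤ 19. All other constraints are satisfied.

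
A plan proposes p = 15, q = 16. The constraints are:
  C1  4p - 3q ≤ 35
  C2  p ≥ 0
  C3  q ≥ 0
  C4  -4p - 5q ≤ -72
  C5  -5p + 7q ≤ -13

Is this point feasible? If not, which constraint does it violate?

not feasible — violates C5

Constraint C5: -5p + 7q = 37, which is not ≤ -13. All other constraints are satisfied.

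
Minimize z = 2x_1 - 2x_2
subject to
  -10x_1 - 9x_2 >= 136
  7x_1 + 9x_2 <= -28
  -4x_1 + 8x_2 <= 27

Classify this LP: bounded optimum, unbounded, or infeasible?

unbounded

From the feasible point (-1331/116, -137/58), moving in the direction (-8, -4) keeps every constraint satisfied while z decreases without bound.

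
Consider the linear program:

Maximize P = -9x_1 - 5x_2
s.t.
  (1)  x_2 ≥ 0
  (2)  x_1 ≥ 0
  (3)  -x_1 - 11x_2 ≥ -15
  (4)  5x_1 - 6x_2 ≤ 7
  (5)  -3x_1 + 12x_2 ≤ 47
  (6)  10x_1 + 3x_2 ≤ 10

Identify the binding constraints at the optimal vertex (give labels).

Extreme points and P = -9x_1 - 5x_2:
  (0, 0) → P = 0
  (1, 0) → P = -9
  (0, 15/11) → P = -75/11
  (65/107, 140/107) → P = -1285/107

The maximum is at (0, 0). Substituting into each constraint, equality holds for (1) and (2); the remaining constraints have slack.

(1) and (2)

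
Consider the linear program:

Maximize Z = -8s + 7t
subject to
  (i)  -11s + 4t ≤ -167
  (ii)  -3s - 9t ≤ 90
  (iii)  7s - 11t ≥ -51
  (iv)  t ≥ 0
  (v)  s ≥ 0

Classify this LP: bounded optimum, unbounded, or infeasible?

bounded optimum

Corner points and Z = -8s + 7t:
  (2041/93, 1730/93) → Z = -1406/31
  (167/11, 0) → Z = -1336/11
The feasible region has finitely many vertices and no improving ray; the maximum is -1406/31 at (2041/93, 1730/93).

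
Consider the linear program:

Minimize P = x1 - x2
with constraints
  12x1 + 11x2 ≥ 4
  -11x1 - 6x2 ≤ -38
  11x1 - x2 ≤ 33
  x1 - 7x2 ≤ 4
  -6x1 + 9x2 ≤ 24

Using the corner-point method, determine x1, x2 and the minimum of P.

Feasible corners and P = x1 - x2:
  (236/77, 5/7) → P = 181/77
  (22/15, 164/45) → P = -98/45
  (107/31, 154/31) → P = -47/31

The binding constraints are -11x1 - 6x2 = -38 and -6x1 + 9x2 = 24.
Solving simultaneously gives x1 = 22/15, x2 = 164/45.

x1 = 22/15, x2 = 164/45, minimum P = -98/45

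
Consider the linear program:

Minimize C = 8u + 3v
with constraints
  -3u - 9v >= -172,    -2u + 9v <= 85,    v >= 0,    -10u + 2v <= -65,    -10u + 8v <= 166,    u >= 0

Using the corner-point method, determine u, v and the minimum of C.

Vertices and C = 8u + 3v:
  (87/5, 599/45) → C = 2687/15
  (172/3, 0) → C = 1376/3
  (755/86, 490/43) → C = 4490/43
  (13/2, 0) → C = 52

The binding constraints are v = 0 and -10u + 2v = -65.
Solving simultaneously gives u = 13/2, v = 0.

u = 13/2, v = 0, minimum C = 52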